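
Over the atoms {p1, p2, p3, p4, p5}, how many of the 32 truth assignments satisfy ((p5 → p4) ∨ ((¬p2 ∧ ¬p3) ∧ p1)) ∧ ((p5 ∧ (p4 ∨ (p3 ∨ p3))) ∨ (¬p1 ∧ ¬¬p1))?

8

Initial set: {(((p5 → p4) ∨ ((¬p2 ∧ ¬p3) ∧ p1)) ∧ ((p5 ∧ (p4 ∨ (p3 ∨ p3))) ∨ (¬p1 ∧ ¬¬p1)))}.
(((p5 → p4) ∨ ((¬p2 ∧ ¬p3) ∧ p1)) ∧ ((p5 ∧ (p4 ∨ (p3 ∨ p3))) ∨ (¬p1 ∧ ¬¬p1))): α-rule — add ((p5 → p4) ∨ ((¬p2 ∧ ¬p3) ∧ p1)), ((p5 ∧ (p4 ∨ (p3 ∨ p3))) ∨ (¬p1 ∧ ¬¬p1)).
((p5 → p4) ∨ ((¬p2 ∧ ¬p3) ∧ p1)): β-rule — branch into (p5 → p4)  //  ((¬p2 ∧ ¬p3) ∧ p1).
  branch 1 (add (p5 → p4)):
    ((p5 ∧ (p4 ∨ (p3 ∨ p3))) ∨ (¬p1 ∧ ¬¬p1)): β-rule — branch into (p5 ∧ (p4 ∨ (p3 ∨ p3)))  //  (¬p1 ∧ ¬¬p1).
      branch 1.1 (add (p5 ∧ (p4 ∨ (p3 ∨ p3)))):
        (p5 ∧ (p4 ∨ (p3 ∨ p3))): α-rule — add p5, (p4 ∨ (p3 ∨ p3)).
        (p5 → p4): β-rule — branch into ¬p5  //  p4.
          branch 1.1.1 (add ¬p5):
            × closes — contains both p5 and ¬p5.
          branch 1.1.2 (add p4):
            (p4 ∨ (p3 ∨ p3)): β-rule — branch into p4  //  (p3 ∨ p3).
              branch 1.1.2.1 (add p4):
                ○ open, literals {p4=1, p5=1}.
              branch 1.1.2.2 (add (p3 ∨ p3)):
                (p3 ∨ p3): β-rule — branch into p3  //  p3.
                  branch 1.1.2.2.1 (add p3):
                    ○ open, literals {p3=1, p4=1, p5=1}.
                  branch 1.1.2.2.2 (add p3):
                    ○ open, literals {p3=1, p4=1, p5=1}.
      branch 1.2 (add (¬p1 ∧ ¬¬p1)):
        (¬p1 ∧ ¬¬p1): α-rule — add ¬p1, ¬¬p1.
        ¬¬p1: drop double negation, giving p1.
        × closes — contains both p1 and ¬p1.
  branch 2 (add ((¬p2 ∧ ¬p3) ∧ p1)):
    ((¬p2 ∧ ¬p3) ∧ p1): α-rule — add (¬p2 ∧ ¬p3), p1.
    (¬p2 ∧ ¬p3): α-rule — add ¬p2, ¬p3.
    ((p5 ∧ (p4 ∨ (p3 ∨ p3))) ∨ (¬p1 ∧ ¬¬p1)): β-rule — branch into (p5 ∧ (p4 ∨ (p3 ∨ p3)))  //  (¬p1 ∧ ¬¬p1).
      branch 2.1 (add (p5 ∧ (p4 ∨ (p3 ∨ p3)))):
        (p5 ∧ (p4 ∨ (p3 ∨ p3))): α-rule — add p5, (p4 ∨ (p3 ∨ p3)).
        (p4 ∨ (p3 ∨ p3)): β-rule — branch into p4  //  (p3 ∨ p3).
          branch 2.1.1 (add p4):
            ○ open, literals {p1=1, p2=0, p3=0, p4=1, p5=1}.
          branch 2.1.2 (add (p3 ∨ p3)):
            (p3 ∨ p3): β-rule — branch into p3  //  p3.
              branch 2.1.2.1 (add p3):
                × closes — contains both p3 and ¬p3.
              branch 2.1.2.2 (add p3):
                × closes — contains both p3 and ¬p3.
      branch 2.2 (add (¬p1 ∧ ¬¬p1)):
        (¬p1 ∧ ¬¬p1): α-rule — add ¬p1, ¬¬p1.
        × closes — contains both p1 and ¬p1.
5 branches closed, 4 open.
Each open branch fixes some atoms; the unmentioned ones are free. Counting distinct full assignments: branch {p4=1, p5=1} (p1, p2, p3) contributes 8 new; branch {p3=1, p4=1, p5=1} (p1, p2) contributes 0 new; branch {p3=1, p4=1, p5=1} (p1, p2) contributes 0 new; branch {p1=1, p2=0, p3=0, p4=1, p5=1} (none free) contributes 0 new. Total: 8.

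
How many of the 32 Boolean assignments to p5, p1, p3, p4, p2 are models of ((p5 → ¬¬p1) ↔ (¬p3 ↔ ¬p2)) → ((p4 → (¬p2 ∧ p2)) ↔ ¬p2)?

24

Initial set: {(((p5 → ¬¬p1) ↔ (¬p3 ↔ ¬p2)) → ((p4 → (¬p2 ∧ p2)) ↔ ¬p2))}.
(((p5 → ¬¬p1) ↔ (¬p3 ↔ ¬p2)) → ((p4 → (¬p2 ∧ p2)) ↔ ¬p2)): β-rule — branch into ¬((p5 → ¬¬p1) ↔ (¬p3 ↔ ¬p2))  //  ((p4 → (¬p2 ∧ p2)) ↔ ¬p2).
  branch 1 (add ¬((p5 → ¬¬p1) ↔ (¬p3 ↔ ¬p2))):
    ¬((p5 → ¬¬p1) ↔ (¬p3 ↔ ¬p2)): β-rule — branch into (p5 → ¬¬p1), ¬(¬p3 ↔ ¬p2)  //  ¬(p5 → ¬¬p1), (¬p3 ↔ ¬p2).
      branch 1.1 (add (p5 → ¬¬p1), ¬(¬p3 ↔ ¬p2)):
        (p5 → ¬¬p1): β-rule — branch into ¬p5  //  ¬¬p1.
          branch 1.1.1 (add ¬p5):
            ¬(¬p3 ↔ ¬p2): β-rule — branch into ¬p3, ¬¬p2  //  ¬¬p3, ¬p2.
              branch 1.1.1.1 (add ¬p3, ¬¬p2):
                ○ open, literals {p2=1, p3=0, p5=0}.
              branch 1.1.1.2 (add ¬¬p3, ¬p2):
                ○ open, literals {p2=0, p3=1, p5=0}.
          branch 1.1.2 (add ¬¬p1):
            ¬¬p1: drop double negation, giving p1.
            ¬(¬p3 ↔ ¬p2): β-rule — branch into ¬p3, ¬¬p2  //  ¬¬p3, ¬p2.
              branch 1.1.2.1 (add ¬p3, ¬¬p2):
                ○ open, literals {p1=1, p2=1, p3=0}.
              branch 1.1.2.2 (add ¬¬p3, ¬p2):
                ○ open, literals {p1=1, p2=0, p3=1}.
      branch 1.2 (add ¬(p5 → ¬¬p1), (¬p3 ↔ ¬p2)):
        ¬(p5 → ¬¬p1): α-rule — add p5, ¬¬¬p1.
        ¬¬¬p1: drop double negation, giving ¬p1.
        (¬p3 ↔ ¬p2): β-rule — branch into ¬p3, ¬p2  //  ¬¬p3, ¬¬p2.
          branch 1.2.1 (add ¬p3, ¬p2):
            ○ open, literals {p1=0, p2=0, p3=0, p5=1}.
          branch 1.2.2 (add ¬¬p3, ¬¬p2):
            ○ open, literals {p1=0, p2=1, p3=1, p5=1}.
  branch 2 (add ((p4 → (¬p2 ∧ p2)) ↔ ¬p2)):
    ((p4 → (¬p2 ∧ p2)) ↔ ¬p2): β-rule — branch into (p4 → (¬p2 ∧ p2)), ¬p2  //  ¬(p4 → (¬p2 ∧ p2)), ¬¬p2.
      branch 2.1 (add (p4 → (¬p2 ∧ p2)), ¬p2):
        (p4 → (¬p2 ∧ p2)): β-rule — branch into ¬p4  //  (¬p2 ∧ p2).
          branch 2.1.1 (add ¬p4):
            ○ open, literals {p2=0, p4=0}.
          branch 2.1.2 (add (¬p2 ∧ p2)):
            (¬p2 ∧ p2): α-rule — add ¬p2, p2.
            × closes — contains both p2 and ¬p2.
      branch 2.2 (add ¬(p4 → (¬p2 ∧ p2)), ¬¬p2):
        ¬(p4 → (¬p2 ∧ p2)): α-rule — add p4, ¬(¬p2 ∧ p2).
        ¬(¬p2 ∧ p2): β-rule — branch into ¬¬p2  //  ¬p2.
          branch 2.2.1 (add ¬¬p2):
            ○ open, literals {p2=1, p4=1}.
          branch 2.2.2 (add ¬p2):
            × closes — contains both p2 and ¬p2.
2 branches closed, 8 open.
Each open branch fixes some atoms; the unmentioned ones are free. Counting distinct full assignments: branch {p2=1, p3=0, p5=0} (p1, p4) contributes 4 new; branch {p2=0, p3=1, p5=0} (p1, p4) contributes 4 new; branch {p1=1, p2=1, p3=0} (p5, p4) contributes 2 new; branch {p1=1, p2=0, p3=1} (p5, p4) contributes 2 new; branch {p1=0, p2=0, p3=0, p5=1} (p4) contributes 2 new; branch {p1=0, p2=1, p3=1, p5=1} (p4) contributes 2 new; branch {p2=0, p4=0} (p5, p1, p3) contributes 4 new; branch {p2=1, p4=1} (p5, p1, p3) contributes 4 new. Total: 24.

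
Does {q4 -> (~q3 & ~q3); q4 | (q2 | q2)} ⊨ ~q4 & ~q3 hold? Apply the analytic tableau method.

Initial set: {(q4 -> (~q3 & ~q3)); (q4 | (q2 | q2)); ~(~q4 & ~q3)}.
(q4 -> (~q3 & ~q3)): β-rule — branch into ~q4  //  (~q3 & ~q3).
  branch 1 (add ~q4):
    (q4 | (q2 | q2)): β-rule — branch into q4  //  (q2 | q2).
      branch 1.1 (add q4):
        × closes — contains both q4 and ~q4.
      branch 1.2 (add (q2 | q2)):
        ~(~q4 & ~q3): β-rule — branch into ~~q4  //  ~~q3.
          branch 1.2.1 (add ~~q4):
            × closes — contains both q4 and ~q4.
          branch 1.2.2 (add ~~q3):
            (q2 | q2): β-rule — branch into q2  //  q2.
              branch 1.2.2.1 (add q2):
                ○ open, literals {q2=true, q3=true, q4=false}.
              branch 1.2.2.2 (add q2):
                ○ open, literals {q2=true, q3=true, q4=false}.
  branch 2 (add (~q3 & ~q3)):
    (~q3 & ~q3): α-rule — add ~q3, ~q3.
    (q4 | (q2 | q2)): β-rule — branch into q4  //  (q2 | q2).
      branch 2.1 (add q4):
        ~(~q4 & ~q3): β-rule — branch into ~~q4  //  ~~q3.
          branch 2.1.1 (add ~~q4):
            ○ open, literals {q3=false, q4=true}.
          branch 2.1.2 (add ~~q3):
            × closes — contains both q3 and ~q3.
      branch 2.2 (add (q2 | q2)):
        ~(~q4 & ~q3): β-rule — branch into ~~q4  //  ~~q3.
          branch 2.2.1 (add ~~q4):
            (q2 | q2): β-rule — branch into q2  //  q2.
              branch 2.2.1.1 (add q2):
                ○ open, literals {q2=true, q3=false, q4=true}.
              branch 2.2.1.2 (add q2):
                ○ open, literals {q2=true, q3=false, q4=true}.
          branch 2.2.2 (add ~~q3):
            × closes — contains both q3 and ~q3.
4 branches closed, 5 open.
An open branch gives a countermodel: q2=true, q3=true, q4=false (unmentioned atoms arbitrary); the premises hold there but the conclusion fails.

No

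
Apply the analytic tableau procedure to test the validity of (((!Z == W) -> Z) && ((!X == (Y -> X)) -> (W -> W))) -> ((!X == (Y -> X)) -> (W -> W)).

Assume the negation and expand:
Initial set: {!((((!Z == W) -> Z) && ((!X == (Y -> X)) -> (W -> W))) -> ((!X == (Y -> X)) -> (W -> W)))}.
!((((!Z == W) -> Z) && ((!X == (Y -> X)) -> (W -> W))) -> ((!X == (Y -> X)) -> (W -> W))): α-rule — add (((!Z == W) -> Z) && ((!X == (Y -> X)) -> (W -> W))), !((!X == (Y -> X)) -> (W -> W)).
(((!Z == W) -> Z) && ((!X == (Y -> X)) -> (W -> W))): α-rule — add ((!Z == W) -> Z), ((!X == (Y -> X)) -> (W -> W)).
!((!X == (Y -> X)) -> (W -> W)): α-rule — add (!X == (Y -> X)), !(W -> W).
!(W -> W): α-rule — add W, !W.
× closes — contains both W and !W.
All 1 branch closes.
Every branch closed, so the negation is unsatisfiable and the formula is valid.

Valid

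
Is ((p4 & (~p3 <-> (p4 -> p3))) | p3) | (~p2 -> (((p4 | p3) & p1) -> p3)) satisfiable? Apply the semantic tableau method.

Satisfiable

Initial set: {T (((p4 & (~p3 <-> (p4 -> p3))) | p3) | (~p2 -> (((p4 | p3) & p1) -> p3)))}.
T (((p4 & (~p3 <-> (p4 -> p3))) | p3) | (~p2 -> (((p4 | p3) & p1) -> p3))): β-rule — branch into T ((p4 & (~p3 <-> (p4 -> p3))) | p3)  //  T (~p2 -> (((p4 | p3) & p1) -> p3)).
  branch 1 (add T ((p4 & (~p3 <-> (p4 -> p3))) | p3)):
    T ((p4 & (~p3 <-> (p4 -> p3))) | p3): β-rule — branch into T (p4 & (~p3 <-> (p4 -> p3)))  //  T p3.
      branch 1.1 (add T (p4 & (~p3 <-> (p4 -> p3)))):
        T (p4 & (~p3 <-> (p4 -> p3))): α-rule — add T p4, T (~p3 <-> (p4 -> p3)).
        T (~p3 <-> (p4 -> p3)): β-rule — branch into T ~p3, T (p4 -> p3)  //  F ~p3, F (p4 -> p3).
          branch 1.1.1 (add T ~p3, T (p4 -> p3)):
            T (p4 -> p3): β-rule — branch into F p4  //  T p3.
              branch 1.1.1.1 (add F p4):
                × closes — contains both p4 and ~p4.
              branch 1.1.1.2 (add T p3):
                × closes — contains both p3 and ~p3.
          branch 1.1.2 (add F ~p3, F (p4 -> p3)):
            F (p4 -> p3): α-rule — add T p4, F p3.
            × closes — contains both p3 and ~p3.
      branch 1.2 (add T p3):
        ○ open, literals {p3=true}.
  branch 2 (add T (~p2 -> (((p4 | p3) & p1) -> p3))):
    T (~p2 -> (((p4 | p3) & p1) -> p3)): β-rule — branch into F ~p2  //  T (((p4 | p3) & p1) -> p3).
      branch 2.1 (add F ~p2):
        ○ open, literals {p2=true}.
      branch 2.2 (add T (((p4 | p3) & p1) -> p3)):
        T (((p4 | p3) & p1) -> p3): β-rule — branch into F ((p4 | p3) & p1)  //  T p3.
          branch 2.2.1 (add F ((p4 | p3) & p1)):
            F ((p4 | p3) & p1): β-rule — branch into F (p4 | p3)  //  F p1.
              branch 2.2.1.1 (add F (p4 | p3)):
                F (p4 | p3): α-rule — add F p4, F p3.
                ○ open, literals {p3=false, p4=false}.
              branch 2.2.1.2 (add F p1):
                ○ open, literals {p1=false}.
          branch 2.2.2 (add T p3):
            ○ open, literals {p3=true}.
3 branches closed, 5 open.
An open branch gives a satisfying assignment: p3=true.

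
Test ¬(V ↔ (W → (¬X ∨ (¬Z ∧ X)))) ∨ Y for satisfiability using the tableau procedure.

Initial set: {(¬(V ↔ (W → (¬X ∨ (¬Z ∧ X)))) ∨ Y)}.
(¬(V ↔ (W → (¬X ∨ (¬Z ∧ X)))) ∨ Y): β-rule — branch into ¬(V ↔ (W → (¬X ∨ (¬Z ∧ X))))  //  Y.
  branch 1 (add ¬(V ↔ (W → (¬X ∨ (¬Z ∧ X))))):
    ¬(V ↔ (W → (¬X ∨ (¬Z ∧ X)))): β-rule — branch into V, ¬(W → (¬X ∨ (¬Z ∧ X)))  //  ¬V, (W → (¬X ∨ (¬Z ∧ X))).
      branch 1.1 (add V, ¬(W → (¬X ∨ (¬Z ∧ X)))):
        ¬(W → (¬X ∨ (¬Z ∧ X))): α-rule — add W, ¬(¬X ∨ (¬Z ∧ X)).
        ¬(¬X ∨ (¬Z ∧ X)): α-rule — add ¬¬X, ¬(¬Z ∧ X).
        ¬(¬Z ∧ X): β-rule — branch into ¬¬Z  //  ¬X.
          branch 1.1.1 (add ¬¬Z):
            ○ open, literals {V=true, W=true, X=true, Z=true}.
          branch 1.1.2 (add ¬X):
            × closes — contains both X and ¬X.
      branch 1.2 (add ¬V, (W → (¬X ∨ (¬Z ∧ X)))):
        (W → (¬X ∨ (¬Z ∧ X))): β-rule — branch into ¬W  //  (¬X ∨ (¬Z ∧ X)).
          branch 1.2.1 (add ¬W):
            ○ open, literals {V=false, W=false}.
          branch 1.2.2 (add (¬X ∨ (¬Z ∧ X))):
            (¬X ∨ (¬Z ∧ X)): β-rule — branch into ¬X  //  (¬Z ∧ X).
              branch 1.2.2.1 (add ¬X):
                ○ open, literals {V=false, X=false}.
              branch 1.2.2.2 (add (¬Z ∧ X)):
                (¬Z ∧ X): α-rule — add ¬Z, X.
                ○ open, literals {V=false, X=true, Z=false}.
  branch 2 (add Y):
    ○ open, literals {Y=true}.
1 branch closed, 5 open.
An open branch gives a satisfying assignment: V=true, W=true, X=true, Z=true.

Satisfiable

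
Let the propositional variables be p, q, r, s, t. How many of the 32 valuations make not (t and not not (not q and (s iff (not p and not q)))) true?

28

Initial set: {not (t and not not (not q and (s iff (not p and not q))))}.
not (t and not not (not q and (s iff (not p and not q)))): β-rule — branch into not t  //  not not not (not q and (s iff (not p and not q))).
  branch 1 (add not t):
    ○ open, literals {t=false}.
  branch 2 (add not not not (not q and (s iff (not p and not q)))):
    not not not (not q and (s iff (not p and not q))): drop double negation, giving not (not q and (s iff (not p and not q))).
    not (not q and (s iff (not p and not q))): β-rule — branch into not not q  //  not (s iff (not p and not q)).
      branch 2.1 (add not not q):
        ○ open, literals {q=true}.
      branch 2.2 (add not (s iff (not p and not q))):
        not (s iff (not p and not q)): β-rule — branch into s, not (not p and not q)  //  not s, (not p and not q).
          branch 2.2.1 (add s, not (not p and not q)):
            not (not p and not q): β-rule — branch into not not p  //  not not q.
              branch 2.2.1.1 (add not not p):
                ○ open, literals {p=true, s=true}.
              branch 2.2.1.2 (add not not q):
                ○ open, literals {q=true, s=true}.
          branch 2.2.2 (add not s, (not p and not q)):
            (not p and not q): α-rule — add not p, not q.
            ○ open, literals {p=false, q=false, s=false}.
0 branches closed, 5 open.
Each open branch fixes some atoms; the unmentioned ones are free. Counting distinct full assignments: branch {t=false} (p, q, r, s) contributes 16 new; branch {q=true} (p, r, s, t) contributes 8 new; branch {p=true, s=true} (q, r, t) contributes 2 new; branch {q=true, s=true} (p, r, t) contributes 0 new; branch {p=false, q=false, s=false} (r, t) contributes 2 new. Total: 28.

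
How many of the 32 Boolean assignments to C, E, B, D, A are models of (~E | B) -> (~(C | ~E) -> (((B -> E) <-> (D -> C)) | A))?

Initial set: {T ((~E | B) -> (~(C | ~E) -> (((B -> E) <-> (D -> C)) | A)))}.
T ((~E | B) -> (~(C | ~E) -> (((B -> E) <-> (D -> C)) | A))): β-rule — branch into F (~E | B)  //  T (~(C | ~E) -> (((B -> E) <-> (D -> C)) | A)).
  branch 1 (add F (~E | B)):
    F (~E | B): α-rule — add F ~E, F B.
    ○ open, literals {B=false, E=true}.
  branch 2 (add T (~(C | ~E) -> (((B -> E) <-> (D -> C)) | A))):
    T (~(C | ~E) -> (((B -> E) <-> (D -> C)) | A)): β-rule — branch into F ~(C | ~E)  //  T (((B -> E) <-> (D -> C)) | A).
      branch 2.1 (add F ~(C | ~E)):
        F ~(C | ~E): β-rule — branch into T C  //  T ~E.
          branch 2.1.1 (add T C):
            ○ open, literals {C=true}.
          branch 2.1.2 (add T ~E):
            ○ open, literals {E=false}.
      branch 2.2 (add T (((B -> E) <-> (D -> C)) | A)):
        T (((B -> E) <-> (D -> C)) | A): β-rule — branch into T ((B -> E) <-> (D -> C))  //  T A.
          branch 2.2.1 (add T ((B -> E) <-> (D -> C))):
            T ((B -> E) <-> (D -> C)): β-rule — branch into T (B -> E), T (D -> C)  //  F (B -> E), F (D -> C).
              branch 2.2.1.1 (add T (B -> E), T (D -> C)):
                T (B -> E): β-rule — branch into F B  //  T E.
                  branch 2.2.1.1.1 (add F B):
                    T (D -> C): β-rule — branch into F D  //  T C.
                      branch 2.2.1.1.1.1 (add F D):
                        ○ open, literals {B=false, D=false}.
                      branch 2.2.1.1.1.2 (add T C):
                        ○ open, literals {B=false, C=true}.
                  branch 2.2.1.1.2 (add T E):
                    T (D -> C): β-rule — branch into F D  //  T C.
                      branch 2.2.1.1.2.1 (add F D):
                        ○ open, literals {D=false, E=true}.
                      branch 2.2.1.1.2.2 (add T C):
                        ○ open, literals {C=true, E=true}.
              branch 2.2.1.2 (add F (B -> E), F (D -> C)):
                F (B -> E): α-rule — add T B, F E.
                F (D -> C): α-rule — add T D, F C.
                ○ open, literals {B=true, C=false, D=true, E=false}.
          branch 2.2.2 (add T A):
            ○ open, literals {A=true}.
0 branches closed, 9 open.
Each open branch fixes some atoms; the unmentioned ones are free. Counting distinct full assignments: branch {B=false, E=true} (C, D, A) contributes 8 new; branch {C=true} (E, B, D, A) contributes 12 new; branch {E=false} (C, B, D, A) contributes 8 new; branch {B=false, D=false} (C, E, A) contributes 0 new; branch {B=false, C=true} (E, D, A) contributes 0 new; branch {D=false, E=true} (C, B, A) contributes 2 new; branch {C=true, E=true} (B, D, A) contributes 0 new; branch {B=true, C=false, D=true, E=false} (A) contributes 0 new; branch {A=true} (C, E, B, D) contributes 1 new. Total: 31.

31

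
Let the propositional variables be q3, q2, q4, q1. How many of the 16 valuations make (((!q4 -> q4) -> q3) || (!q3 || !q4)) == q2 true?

Initial set: {((((!q4 -> q4) -> q3) || (!q3 || !q4)) == q2)}.
((((!q4 -> q4) -> q3) || (!q3 || !q4)) == q2): β-rule — branch into (((!q4 -> q4) -> q3) || (!q3 || !q4)), q2  //  !(((!q4 -> q4) -> q3) || (!q3 || !q4)), !q2.
  branch 1 (add (((!q4 -> q4) -> q3) || (!q3 || !q4)), q2):
    (((!q4 -> q4) -> q3) || (!q3 || !q4)): β-rule — branch into ((!q4 -> q4) -> q3)  //  (!q3 || !q4).
      branch 1.1 (add ((!q4 -> q4) -> q3)):
        ((!q4 -> q4) -> q3): β-rule — branch into !(!q4 -> q4)  //  q3.
          branch 1.1.1 (add !(!q4 -> q4)):
            !(!q4 -> q4): α-rule — add !q4, !q4.
            ○ open, literals {q2=1, q4=0}.
          branch 1.1.2 (add q3):
            ○ open, literals {q2=1, q3=1}.
      branch 1.2 (add (!q3 || !q4)):
        (!q3 || !q4): β-rule — branch into !q3  //  !q4.
          branch 1.2.1 (add !q3):
            ○ open, literals {q2=1, q3=0}.
          branch 1.2.2 (add !q4):
            ○ open, literals {q2=1, q4=0}.
  branch 2 (add !(((!q4 -> q4) -> q3) || (!q3 || !q4)), !q2):
    !(((!q4 -> q4) -> q3) || (!q3 || !q4)): α-rule — add !((!q4 -> q4) -> q3), !(!q3 || !q4).
    !((!q4 -> q4) -> q3): α-rule — add (!q4 -> q4), !q3.
    !(!q3 || !q4): α-rule — add !!q3, !!q4.
    × closes — contains both q3 and !q3.
1 branch closed, 4 open.
Each open branch fixes some atoms; the unmentioned ones are free. Counting distinct full assignments: branch {q2=1, q4=0} (q3, q1) contributes 4 new; branch {q2=1, q3=1} (q4, q1) contributes 2 new; branch {q2=1, q3=0} (q4, q1) contributes 2 new; branch {q2=1, q4=0} (q3, q1) contributes 0 new. Total: 8.

8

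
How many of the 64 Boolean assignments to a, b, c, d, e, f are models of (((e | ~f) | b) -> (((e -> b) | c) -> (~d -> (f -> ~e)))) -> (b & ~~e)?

18

Initial set: {((((e | ~f) | b) -> (((e -> b) | c) -> (~d -> (f -> ~e)))) -> (b & ~~e))}.
((((e | ~f) | b) -> (((e -> b) | c) -> (~d -> (f -> ~e)))) -> (b & ~~e)): β-rule — branch into ~(((e | ~f) | b) -> (((e -> b) | c) -> (~d -> (f -> ~e))))  //  (b & ~~e).
  branch 1 (add ~(((e | ~f) | b) -> (((e -> b) | c) -> (~d -> (f -> ~e))))):
    ~(((e | ~f) | b) -> (((e -> b) | c) -> (~d -> (f -> ~e)))): α-rule — add ((e | ~f) | b), ~(((e -> b) | c) -> (~d -> (f -> ~e))).
    ~(((e -> b) | c) -> (~d -> (f -> ~e))): α-rule — add ((e -> b) | c), ~(~d -> (f -> ~e)).
    ~(~d -> (f -> ~e)): α-rule — add ~d, ~(f -> ~e).
    ~(f -> ~e): α-rule — add f, ~~e.
    ((e | ~f) | b): β-rule — branch into (e | ~f)  //  b.
      branch 1.1 (add (e | ~f)):
        ((e -> b) | c): β-rule — branch into (e -> b)  //  c.
          branch 1.1.1 (add (e -> b)):
            (e | ~f): β-rule — branch into e  //  ~f.
              branch 1.1.1.1 (add e):
                (e -> b): β-rule — branch into ~e  //  b.
                  branch 1.1.1.1.1 (add ~e):
                    × closes — contains both e and ~e.
                  branch 1.1.1.1.2 (add b):
                    ○ open, literals {b=true, d=false, e=true, f=true}.
              branch 1.1.1.2 (add ~f):
                × closes — contains both f and ~f.
          branch 1.1.2 (add c):
            (e | ~f): β-rule — branch into e  //  ~f.
              branch 1.1.2.1 (add e):
                ○ open, literals {c=true, d=false, e=true, f=true}.
              branch 1.1.2.2 (add ~f):
                × closes — contains both f and ~f.
      branch 1.2 (add b):
        ((e -> b) | c): β-rule — branch into (e -> b)  //  c.
          branch 1.2.1 (add (e -> b)):
            (e -> b): β-rule — branch into ~e  //  b.
              branch 1.2.1.1 (add ~e):
                × closes — contains both e and ~e.
              branch 1.2.1.2 (add b):
                ○ open, literals {b=true, d=false, e=true, f=true}.
          branch 1.2.2 (add c):
            ○ open, literals {b=true, c=true, d=false, e=true, f=true}.
  branch 2 (add (b & ~~e)):
    (b & ~~e): α-rule — add b, ~~e.
    ~~e: drop double negation, giving e.
    ○ open, literals {b=true, e=true}.
4 branches closed, 5 open.
Each open branch fixes some atoms; the unmentioned ones are free. Counting distinct full assignments: branch {b=true, d=false, e=true, f=true} (a, c) contributes 4 new; branch {c=true, d=false, e=true, f=true} (a, b) contributes 2 new; branch {b=true, d=false, e=true, f=true} (a, c) contributes 0 new; branch {b=true, c=true, d=false, e=true, f=true} (a) contributes 0 new; branch {b=true, e=true} (a, c, d, f) contributes 12 new. Total: 18.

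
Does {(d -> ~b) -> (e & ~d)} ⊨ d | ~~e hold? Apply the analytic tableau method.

Yes

Initial set: {((d -> ~b) -> (e & ~d)); ~(d | ~~e)}.
~(d | ~~e): α-rule — add ~d, ~~~e.
~~~e: drop double negation, giving ~e.
((d -> ~b) -> (e & ~d)): β-rule — branch into ~(d -> ~b)  //  (e & ~d).
  branch 1 (add ~(d -> ~b)):
    ~(d -> ~b): α-rule — add d, ~~b.
    × closes — contains both d and ~d.
  branch 2 (add (e & ~d)):
    (e & ~d): α-rule — add e, ~d.
    × closes — contains both e and ~e.
All 2 branches close.
Every branch closed, so the premises entail the conclusion.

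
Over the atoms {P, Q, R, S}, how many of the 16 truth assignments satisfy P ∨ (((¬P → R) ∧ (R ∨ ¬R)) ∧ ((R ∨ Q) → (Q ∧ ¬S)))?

Initial set: {(P ∨ (((¬P → R) ∧ (R ∨ ¬R)) ∧ ((R ∨ Q) → (Q ∧ ¬S))))}.
(P ∨ (((¬P → R) ∧ (R ∨ ¬R)) ∧ ((R ∨ Q) → (Q ∧ ¬S)))): β-rule — branch into P  //  (((¬P → R) ∧ (R ∨ ¬R)) ∧ ((R ∨ Q) → (Q ∧ ¬S))).
  branch 1 (add P):
    ○ open, literals {P=T}.
  branch 2 (add (((¬P → R) ∧ (R ∨ ¬R)) ∧ ((R ∨ Q) → (Q ∧ ¬S)))):
    (((¬P → R) ∧ (R ∨ ¬R)) ∧ ((R ∨ Q) → (Q ∧ ¬S))): α-rule — add ((¬P → R) ∧ (R ∨ ¬R)), ((R ∨ Q) → (Q ∧ ¬S)).
    ((¬P → R) ∧ (R ∨ ¬R)): α-rule — add (¬P → R), (R ∨ ¬R).
    ((R ∨ Q) → (Q ∧ ¬S)): β-rule — branch into ¬(R ∨ Q)  //  (Q ∧ ¬S).
      branch 2.1 (add ¬(R ∨ Q)):
        ¬(R ∨ Q): α-rule — add ¬R, ¬Q.
        (¬P → R): β-rule — branch into ¬¬P  //  R.
          branch 2.1.1 (add ¬¬P):
            (R ∨ ¬R): β-rule — branch into R  //  ¬R.
              branch 2.1.1.1 (add R):
                × closes — contains both R and ¬R.
              branch 2.1.1.2 (add ¬R):
                ○ open, literals {P=T, Q=F, R=F}.
          branch 2.1.2 (add R):
            × closes — contains both R and ¬R.
      branch 2.2 (add (Q ∧ ¬S)):
        (Q ∧ ¬S): α-rule — add Q, ¬S.
        (¬P → R): β-rule — branch into ¬¬P  //  R.
          branch 2.2.1 (add ¬¬P):
            (R ∨ ¬R): β-rule — branch into R  //  ¬R.
              branch 2.2.1.1 (add R):
                ○ open, literals {P=T, Q=T, R=T, S=F}.
              branch 2.2.1.2 (add ¬R):
                ○ open, literals {P=T, Q=T, R=F, S=F}.
          branch 2.2.2 (add R):
            (R ∨ ¬R): β-rule — branch into R  //  ¬R.
              branch 2.2.2.1 (add R):
                ○ open, literals {Q=T, R=T, S=F}.
              branch 2.2.2.2 (add ¬R):
                × closes — contains both R and ¬R.
3 branches closed, 5 open.
Each open branch fixes some atoms; the unmentioned ones are free. Counting distinct full assignments: branch {P=T} (Q, R, S) contributes 8 new; branch {P=T, Q=F, R=F} (S) contributes 0 new; branch {P=T, Q=T, R=T, S=F} (none free) contributes 0 new; branch {P=T, Q=T, R=F, S=F} (none free) contributes 0 new; branch {Q=T, R=T, S=F} (P) contributes 1 new. Total: 9.

9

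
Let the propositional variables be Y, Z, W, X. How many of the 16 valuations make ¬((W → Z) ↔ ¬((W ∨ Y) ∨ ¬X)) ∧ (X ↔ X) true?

10

Initial set: {(¬((W → Z) ↔ ¬((W ∨ Y) ∨ ¬X)) ∧ (X ↔ X))}.
(¬((W → Z) ↔ ¬((W ∨ Y) ∨ ¬X)) ∧ (X ↔ X)): α-rule — add ¬((W → Z) ↔ ¬((W ∨ Y) ∨ ¬X)), (X ↔ X).
¬((W → Z) ↔ ¬((W ∨ Y) ∨ ¬X)): β-rule — branch into (W → Z), ¬¬((W ∨ Y) ∨ ¬X)  //  ¬(W → Z), ¬((W ∨ Y) ∨ ¬X).
  branch 1 (add (W → Z), ¬¬((W ∨ Y) ∨ ¬X)):
    (X ↔ X): β-rule — branch into X, X  //  ¬X, ¬X.
      branch 1.1 (add X, X):
        (W → Z): β-rule — branch into ¬W  //  Z.
          branch 1.1.1 (add ¬W):
            ¬¬((W ∨ Y) ∨ ¬X): β-rule — branch into (W ∨ Y)  //  ¬X.
              branch 1.1.1.1 (add (W ∨ Y)):
                (W ∨ Y): β-rule — branch into W  //  Y.
                  branch 1.1.1.1.1 (add W):
                    × closes — contains both W and ¬W.
                  branch 1.1.1.1.2 (add Y):
                    ○ open, literals {W=0, X=1, Y=1}.
              branch 1.1.1.2 (add ¬X):
                × closes — contains both X and ¬X.
          branch 1.1.2 (add Z):
            ¬¬((W ∨ Y) ∨ ¬X): β-rule — branch into (W ∨ Y)  //  ¬X.
              branch 1.1.2.1 (add (W ∨ Y)):
                (W ∨ Y): β-rule — branch into W  //  Y.
                  branch 1.1.2.1.1 (add W):
                    ○ open, literals {W=1, X=1, Z=1}.
                  branch 1.1.2.1.2 (add Y):
                    ○ open, literals {X=1, Y=1, Z=1}.
              branch 1.1.2.2 (add ¬X):
                × closes — contains both X and ¬X.
      branch 1.2 (add ¬X, ¬X):
        (W → Z): β-rule — branch into ¬W  //  Z.
          branch 1.2.1 (add ¬W):
            ¬¬((W ∨ Y) ∨ ¬X): β-rule — branch into (W ∨ Y)  //  ¬X.
              branch 1.2.1.1 (add (W ∨ Y)):
                (W ∨ Y): β-rule — branch into W  //  Y.
                  branch 1.2.1.1.1 (add W):
                    × closes — contains both W and ¬W.
                  branch 1.2.1.1.2 (add Y):
                    ○ open, literals {W=0, X=0, Y=1}.
              branch 1.2.1.2 (add ¬X):
                ○ open, literals {W=0, X=0}.
          branch 1.2.2 (add Z):
            ¬¬((W ∨ Y) ∨ ¬X): β-rule — branch into (W ∨ Y)  //  ¬X.
              branch 1.2.2.1 (add (W ∨ Y)):
                (W ∨ Y): β-rule — branch into W  //  Y.
                  branch 1.2.2.1.1 (add W):
                    ○ open, literals {W=1, X=0, Z=1}.
                  branch 1.2.2.1.2 (add Y):
                    ○ open, literals {X=0, Y=1, Z=1}.
              branch 1.2.2.2 (add ¬X):
                ○ open, literals {X=0, Z=1}.
  branch 2 (add ¬(W → Z), ¬((W ∨ Y) ∨ ¬X)):
    ¬(W → Z): α-rule — add W, ¬Z.
    ¬((W ∨ Y) ∨ ¬X): α-rule — add ¬(W ∨ Y), ¬¬X.
    ¬(W ∨ Y): α-rule — add ¬W, ¬Y.
    × closes — contains both W and ¬W.
5 branches closed, 8 open.
Each open branch fixes some atoms; the unmentioned ones are free. Counting distinct full assignments: branch {W=0, X=1, Y=1} (Z) contributes 2 new; branch {W=1, X=1, Z=1} (Y) contributes 2 new; branch {X=1, Y=1, Z=1} (W) contributes 0 new; branch {W=0, X=0, Y=1} (Z) contributes 2 new; branch {W=0, X=0} (Y, Z) contributes 2 new; branch {W=1, X=0, Z=1} (Y) contributes 2 new; branch {X=0, Y=1, Z=1} (W) contributes 0 new; branch {X=0, Z=1} (Y, W) contributes 0 new. Total: 10.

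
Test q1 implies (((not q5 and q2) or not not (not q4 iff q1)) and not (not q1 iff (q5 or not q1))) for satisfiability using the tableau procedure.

Satisfiable

Initial set: {(q1 implies (((not q5 and q2) or not not (not q4 iff q1)) and not (not q1 iff (q5 or not q1))))}.
(q1 implies (((not q5 and q2) or not not (not q4 iff q1)) and not (not q1 iff (q5 or not q1)))): β-rule — branch into not q1  //  (((not q5 and q2) or not not (not q4 iff q1)) and not (not q1 iff (q5 or not q1))).
  branch 1 (add not q1):
    ○ open, literals {q1=false}.
  branch 2 (add (((not q5 and q2) or not not (not q4 iff q1)) and not (not q1 iff (q5 or not q1)))):
    (((not q5 and q2) or not not (not q4 iff q1)) and not (not q1 iff (q5 or not q1))): α-rule — add ((not q5 and q2) or not not (not q4 iff q1)), not (not q1 iff (q5 or not q1)).
    ((not q5 and q2) or not not (not q4 iff q1)): β-rule — branch into (not q5 and q2)  //  not not (not q4 iff q1).
      branch 2.1 (add (not q5 and q2)):
        (not q5 and q2): α-rule — add not q5, q2.
        not (not q1 iff (q5 or not q1)): β-rule — branch into not q1, not (q5 or not q1)  //  not not q1, (q5 or not q1).
          branch 2.1.1 (add not q1, not (q5 or not q1)):
            not (q5 or not q1): α-rule — add not q5, not not q1.
            × closes — contains both q1 and not q1.
          branch 2.1.2 (add not not q1, (q5 or not q1)):
            (q5 or not q1): β-rule — branch into q5  //  not q1.
              branch 2.1.2.1 (add q5):
                × closes — contains both q5 and not q5.
              branch 2.1.2.2 (add not q1):
                × closes — contains both q1 and not q1.
      branch 2.2 (add not not (not q4 iff q1)):
        not not (not q4 iff q1): drop double negation, giving (not q4 iff q1).
        not (not q1 iff (q5 or not q1)): β-rule — branch into not q1, not (q5 or not q1)  //  not not q1, (q5 or not q1).
          branch 2.2.1 (add not q1, not (q5 or not q1)):
            not (q5 or not q1): α-rule — add not q5, not not q1.
            × closes — contains both q1 and not q1.
          branch 2.2.2 (add not not q1, (q5 or not q1)):
            (not q4 iff q1): β-rule — branch into not q4, q1  //  not not q4, not q1.
              branch 2.2.2.1 (add not q4, q1):
                (q5 or not q1): β-rule — branch into q5  //  not q1.
                  branch 2.2.2.1.1 (add q5):
                    ○ open, literals {q1=true, q4=false, q5=true}.
                  branch 2.2.2.1.2 (add not q1):
                    × closes — contains both q1 and not q1.
              branch 2.2.2.2 (add not not q4, not q1):
                × closes — contains both q1 and not q1.
6 branches closed, 2 open.
An open branch gives a satisfying assignment: q1=false.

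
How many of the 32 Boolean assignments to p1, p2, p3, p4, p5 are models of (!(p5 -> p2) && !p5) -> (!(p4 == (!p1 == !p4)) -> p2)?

32

Initial set: {((!(p5 -> p2) && !p5) -> (!(p4 == (!p1 == !p4)) -> p2))}.
((!(p5 -> p2) && !p5) -> (!(p4 == (!p1 == !p4)) -> p2)): β-rule — branch into !(!(p5 -> p2) && !p5)  //  (!(p4 == (!p1 == !p4)) -> p2).
  branch 1 (add !(!(p5 -> p2) && !p5)):
    !(!(p5 -> p2) && !p5): β-rule — branch into !!(p5 -> p2)  //  !!p5.
      branch 1.1 (add !!(p5 -> p2)):
        !!(p5 -> p2): β-rule — branch into !p5  //  p2.
          branch 1.1.1 (add !p5):
            ○ open, literals {p5=false}.
          branch 1.1.2 (add p2):
            ○ open, literals {p2=true}.
      branch 1.2 (add !!p5):
        ○ open, literals {p5=true}.
  branch 2 (add (!(p4 == (!p1 == !p4)) -> p2)):
    (!(p4 == (!p1 == !p4)) -> p2): β-rule — branch into !!(p4 == (!p1 == !p4))  //  p2.
      branch 2.1 (add !!(p4 == (!p1 == !p4))):
        !!(p4 == (!p1 == !p4)): β-rule — branch into p4, (!p1 == !p4)  //  !p4, !(!p1 == !p4).
          branch 2.1.1 (add p4, (!p1 == !p4)):
            (!p1 == !p4): β-rule — branch into !p1, !p4  //  !!p1, !!p4.
              branch 2.1.1.1 (add !p1, !p4):
                × closes — contains both p4 and !p4.
              branch 2.1.1.2 (add !!p1, !!p4):
                ○ open, literals {p1=true, p4=true}.
          branch 2.1.2 (add !p4, !(!p1 == !p4)):
            !(!p1 == !p4): β-rule — branch into !p1, !!p4  //  !!p1, !p4.
              branch 2.1.2.1 (add !p1, !!p4):
                × closes — contains both p4 and !p4.
              branch 2.1.2.2 (add !!p1, !p4):
                ○ open, literals {p1=true, p4=false}.
      branch 2.2 (add p2):
        ○ open, literals {p2=true}.
2 branches closed, 6 open.
Each open branch fixes some atoms; the unmentioned ones are free. Counting distinct full assignments: branch {p5=false} (p1, p2, p3, p4) contributes 16 new; branch {p2=true} (p1, p3, p4, p5) contributes 8 new; branch {p5=true} (p1, p2, p3, p4) contributes 8 new; branch {p1=true, p4=true} (p2, p3, p5) contributes 0 new; branch {p1=true, p4=false} (p2, p3, p5) contributes 0 new; branch {p2=true} (p1, p3, p4, p5) contributes 0 new. Total: 32.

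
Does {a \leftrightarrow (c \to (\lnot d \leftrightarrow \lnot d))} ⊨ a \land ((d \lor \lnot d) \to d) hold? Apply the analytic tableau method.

Initial set: {(a \leftrightarrow (c \to (\lnot d \leftrightarrow \lnot d))); \lnot (a \land ((d \lor \lnot d) \to d))}.
(a \leftrightarrow (c \to (\lnot d \leftrightarrow \lnot d))): β-rule — branch into a, (c \to (\lnot d \leftrightarrow \lnot d))  //  \lnot a, \lnot (c \to (\lnot d \leftrightarrow \lnot d)).
  branch 1 (add a, (c \to (\lnot d \leftrightarrow \lnot d))):
    \lnot (a \land ((d \lor \lnot d) \to d)): β-rule — branch into \lnot a  //  \lnot ((d \lor \lnot d) \to d).
      branch 1.1 (add \lnot a):
        × closes — contains both a and \lnot a.
      branch 1.2 (add \lnot ((d \lor \lnot d) \to d)):
        \lnot ((d \lor \lnot d) \to d): α-rule — add (d \lor \lnot d), \lnot d.
        (c \to (\lnot d \leftrightarrow \lnot d)): β-rule — branch into \lnot c  //  (\lnot d \leftrightarrow \lnot d).
          branch 1.2.1 (add \lnot c):
            (d \lor \lnot d): β-rule — branch into d  //  \lnot d.
              branch 1.2.1.1 (add d):
                × closes — contains both d and \lnot d.
              branch 1.2.1.2 (add \lnot d):
                ○ open, literals {a=1, c=0, d=0}.
          branch 1.2.2 (add (\lnot d \leftrightarrow \lnot d)):
            (d \lor \lnot d): β-rule — branch into d  //  \lnot d.
              branch 1.2.2.1 (add d):
                × closes — contains both d and \lnot d.
              branch 1.2.2.2 (add \lnot d):
                (\lnot d \leftrightarrow \lnot d): β-rule — branch into \lnot d, \lnot d  //  \lnot \lnot d, \lnot \lnot d.
                  branch 1.2.2.2.1 (add \lnot d, \lnot d):
                    ○ open, literals {a=1, d=0}.
                  branch 1.2.2.2.2 (add \lnot \lnot d, \lnot \lnot d):
                    × closes — contains both d and \lnot d.
  branch 2 (add \lnot a, \lnot (c \to (\lnot d \leftrightarrow \lnot d))):
    \lnot (c \to (\lnot d \leftrightarrow \lnot d)): α-rule — add c, \lnot (\lnot d \leftrightarrow \lnot d).
    \lnot (a \land ((d \lor \lnot d) \to d)): β-rule — branch into \lnot a  //  \lnot ((d \lor \lnot d) \to d).
      branch 2.1 (add \lnot a):
        \lnot (\lnot d \leftrightarrow \lnot d): β-rule — branch into \lnot d, \lnot \lnot d  //  \lnot \lnot d, \lnot d.
          branch 2.1.1 (add \lnot d, \lnot \lnot d):
            × closes — contains both d and \lnot d.
          branch 2.1.2 (add \lnot \lnot d, \lnot d):
            × closes — contains both d and \lnot d.
      branch 2.2 (add \lnot ((d \lor \lnot d) \to d)):
        \lnot ((d \lor \lnot d) \to d): α-rule — add (d \lor \lnot d), \lnot d.
        \lnot (\lnot d \leftrightarrow \lnot d): β-rule — branch into \lnot d, \lnot \lnot d  //  \lnot \lnot d, \lnot d.
          branch 2.2.1 (add \lnot d, \lnot \lnot d):
            × closes — contains both d and \lnot d.
          branch 2.2.2 (add \lnot \lnot d, \lnot d):
            × closes — contains both d and \lnot d.
8 branches closed, 2 open.
An open branch gives a countermodel: a=1, c=0, d=0 (unmentioned atoms arbitrary); the premises hold there but the conclusion fails.

No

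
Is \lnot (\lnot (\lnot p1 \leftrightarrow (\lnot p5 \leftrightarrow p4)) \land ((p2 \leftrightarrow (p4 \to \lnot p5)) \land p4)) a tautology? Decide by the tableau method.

Not valid

Assume the negation and expand:
Initial set: {\lnot \lnot (\lnot (\lnot p1 \leftrightarrow (\lnot p5 \leftrightarrow p4)) \land ((p2 \leftrightarrow (p4 \to \lnot p5)) \land p4))}.
\lnot \lnot (\lnot (\lnot p1 \leftrightarrow (\lnot p5 \leftrightarrow p4)) \land ((p2 \leftrightarrow (p4 \to \lnot p5)) \land p4)): α-rule — add \lnot (\lnot p1 \leftrightarrow (\lnot p5 \leftrightarrow p4)), ((p2 \leftrightarrow (p4 \to \lnot p5)) \land p4).
((p2 \leftrightarrow (p4 \to \lnot p5)) \land p4): α-rule — add (p2 \leftrightarrow (p4 \to \lnot p5)), p4.
\lnot (\lnot p1 \leftrightarrow (\lnot p5 \leftrightarrow p4)): β-rule — branch into \lnot p1, \lnot (\lnot p5 \leftrightarrow p4)  //  \lnot \lnot p1, (\lnot p5 \leftrightarrow p4).
  branch 1 (add \lnot p1, \lnot (\lnot p5 \leftrightarrow p4)):
    (p2 \leftrightarrow (p4 \to \lnot p5)): β-rule — branch into p2, (p4 \to \lnot p5)  //  \lnot p2, \lnot (p4 \to \lnot p5).
      branch 1.1 (add p2, (p4 \to \lnot p5)):
        \lnot (\lnot p5 \leftrightarrow p4): β-rule — branch into \lnot p5, \lnot p4  //  \lnot \lnot p5, p4.
          branch 1.1.1 (add \lnot p5, \lnot p4):
            × closes — contains both p4 and \lnot p4.
          branch 1.1.2 (add \lnot \lnot p5, p4):
            (p4 \to \lnot p5): β-rule — branch into \lnot p4  //  \lnot p5.
              branch 1.1.2.1 (add \lnot p4):
                × closes — contains both p4 and \lnot p4.
              branch 1.1.2.2 (add \lnot p5):
                × closes — contains both p5 and \lnot p5.
      branch 1.2 (add \lnot p2, \lnot (p4 \to \lnot p5)):
        \lnot (p4 \to \lnot p5): α-rule — add p4, \lnot \lnot p5.
        \lnot (\lnot p5 \leftrightarrow p4): β-rule — branch into \lnot p5, \lnot p4  //  \lnot \lnot p5, p4.
          branch 1.2.1 (add \lnot p5, \lnot p4):
            × closes — contains both p5 and \lnot p5.
          branch 1.2.2 (add \lnot \lnot p5, p4):
            ○ open, literals {p1=F, p2=F, p4=T, p5=T}.
  branch 2 (add \lnot \lnot p1, (\lnot p5 \leftrightarrow p4)):
    (p2 \leftrightarrow (p4 \to \lnot p5)): β-rule — branch into p2, (p4 \to \lnot p5)  //  \lnot p2, \lnot (p4 \to \lnot p5).
      branch 2.1 (add p2, (p4 \to \lnot p5)):
        (\lnot p5 \leftrightarrow p4): β-rule — branch into \lnot p5, p4  //  \lnot \lnot p5, \lnot p4.
          branch 2.1.1 (add \lnot p5, p4):
            (p4 \to \lnot p5): β-rule — branch into \lnot p4  //  \lnot p5.
              branch 2.1.1.1 (add \lnot p4):
                × closes — contains both p4 and \lnot p4.
              branch 2.1.1.2 (add \lnot p5):
                ○ open, literals {p1=T, p2=T, p4=T, p5=F}.
          branch 2.1.2 (add \lnot \lnot p5, \lnot p4):
            × closes — contains both p4 and \lnot p4.
      branch 2.2 (add \lnot p2, \lnot (p4 \to \lnot p5)):
        \lnot (p4 \to \lnot p5): α-rule — add p4, \lnot \lnot p5.
        (\lnot p5 \leftrightarrow p4): β-rule — branch into \lnot p5, p4  //  \lnot \lnot p5, \lnot p4.
          branch 2.2.1 (add \lnot p5, p4):
            × closes — contains both p5 and \lnot p5.
          branch 2.2.2 (add \lnot \lnot p5, \lnot p4):
            × closes — contains both p4 and \lnot p4.
8 branches closed, 2 open.
An open branch gives a countermodel: p1=F, p2=F, p4=T, p5=T (unmentioned atoms arbitrary); under it the original formula is false.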